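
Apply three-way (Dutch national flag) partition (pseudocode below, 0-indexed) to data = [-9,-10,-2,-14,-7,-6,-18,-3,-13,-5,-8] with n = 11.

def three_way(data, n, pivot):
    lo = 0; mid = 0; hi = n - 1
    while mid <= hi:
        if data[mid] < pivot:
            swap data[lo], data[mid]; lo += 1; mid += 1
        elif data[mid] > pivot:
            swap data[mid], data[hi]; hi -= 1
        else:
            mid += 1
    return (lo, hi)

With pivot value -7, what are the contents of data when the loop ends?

[-9,-10,-8,-14,-13,-18,-7,-3,-5,-6,-2]

lo=0 mid=0 hi=10
-9<-7: swap(0,0), lo=1 mid=1 ⇒ [-9,-10,-2,-14,-7,-6,-18,-3,-13,-5,-8]
-10<-7: swap(1,1), lo=2 mid=2 ⇒ [-9,-10,-2,-14,-7,-6,-18,-3,-13,-5,-8]
-2>-7: swap(2,10), hi=9 ⇒ [-9,-10,-8,-14,-7,-6,-18,-3,-13,-5,-2]
-8<-7: swap(2,2), lo=3 mid=3 ⇒ [-9,-10,-8,-14,-7,-6,-18,-3,-13,-5,-2]
-14<-7: swap(3,3), lo=4 mid=4 ⇒ [-9,-10,-8,-14,-7,-6,-18,-3,-13,-5,-2]
-7=-7: mid=5
-6>-7: swap(5,9), hi=8 ⇒ [-9,-10,-8,-14,-7,-5,-18,-3,-13,-6,-2]
-5>-7: swap(5,8), hi=7 ⇒ [-9,-10,-8,-14,-7,-13,-18,-3,-5,-6,-2]
-13<-7: swap(4,5), lo=5 mid=6 ⇒ [-9,-10,-8,-14,-13,-7,-18,-3,-5,-6,-2]
-18<-7: swap(5,6), lo=6 mid=7 ⇒ [-9,-10,-8,-14,-13,-18,-7,-3,-5,-6,-2]
-3>-7: swap(7,7), hi=6 ⇒ [-9,-10,-8,-14,-13,-18,-7,-3,-5,-6,-2]
done. lo=6 hi=6; data=[-9,-10,-8,-14,-13,-18,-7,-3,-5,-6,-2]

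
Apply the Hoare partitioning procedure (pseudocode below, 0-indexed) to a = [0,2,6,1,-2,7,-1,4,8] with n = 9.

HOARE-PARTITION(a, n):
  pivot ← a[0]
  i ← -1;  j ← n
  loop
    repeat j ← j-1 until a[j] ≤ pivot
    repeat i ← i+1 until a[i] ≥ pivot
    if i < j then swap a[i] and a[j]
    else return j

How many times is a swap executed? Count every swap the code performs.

pivot=0
j stops at 6 (-1), i stops at 0 (0); swap ⇒ [-1,2,6,1,-2,7,0,4,8]
j stops at 4 (-2), i stops at 1 (2); swap ⇒ [-1,-2,6,1,2,7,0,4,8]
j stops at 1, i stops at 2; i≥j ⇒ return 1. a=[-1,-2,6,1,2,7,0,4,8]

2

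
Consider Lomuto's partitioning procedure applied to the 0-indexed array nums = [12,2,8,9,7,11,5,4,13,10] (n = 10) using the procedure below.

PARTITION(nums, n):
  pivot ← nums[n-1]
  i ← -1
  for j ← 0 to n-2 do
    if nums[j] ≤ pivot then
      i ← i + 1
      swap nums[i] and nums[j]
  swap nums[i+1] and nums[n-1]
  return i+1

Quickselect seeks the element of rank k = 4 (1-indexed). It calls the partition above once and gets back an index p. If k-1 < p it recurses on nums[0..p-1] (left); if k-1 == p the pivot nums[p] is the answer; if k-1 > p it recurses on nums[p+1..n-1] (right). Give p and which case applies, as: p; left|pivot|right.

pivot=10, i=-1
j=0: 12>10, skip
j=1: 2≤10, i=0, swap(0,1) ⇒ [2,12,8,9,7,11,5,4,13,10]
j=2: 8≤10, i=1, swap(1,2) ⇒ [2,8,12,9,7,11,5,4,13,10]
j=3: 9≤10, i=2, swap(2,3) ⇒ [2,8,9,12,7,11,5,4,13,10]
j=4: 7≤10, i=3, swap(3,4) ⇒ [2,8,9,7,12,11,5,4,13,10]
j=5: 11>10, skip
j=6: 5≤10, i=4, swap(4,6) ⇒ [2,8,9,7,5,11,12,4,13,10]
j=7: 4≤10, i=5, swap(5,7) ⇒ [2,8,9,7,5,4,12,11,13,10]
j=8: 13>10, skip
swap(6,9) ⇒ [2,8,9,7,5,4,10,11,13,12]; return 6
p = 6; k-1 = 3 < 6 ⇒ left

6; left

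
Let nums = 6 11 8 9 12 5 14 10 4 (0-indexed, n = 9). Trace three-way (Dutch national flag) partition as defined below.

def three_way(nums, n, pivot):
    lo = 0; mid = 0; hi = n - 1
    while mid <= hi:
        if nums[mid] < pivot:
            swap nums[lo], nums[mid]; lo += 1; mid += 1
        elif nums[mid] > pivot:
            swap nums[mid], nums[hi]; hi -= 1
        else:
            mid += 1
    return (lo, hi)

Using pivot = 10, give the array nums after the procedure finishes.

6 4 8 9 5 10 14 12 11

lo=0 mid=0 hi=8
6<10: swap(0,0), lo=1 mid=1 ⇒ 6 11 8 9 12 5 14 10 4
11>10: swap(1,8), hi=7 ⇒ 6 4 8 9 12 5 14 10 11
4<10: swap(1,1), lo=2 mid=2 ⇒ 6 4 8 9 12 5 14 10 11
8<10: swap(2,2), lo=3 mid=3 ⇒ 6 4 8 9 12 5 14 10 11
9<10: swap(3,3), lo=4 mid=4 ⇒ 6 4 8 9 12 5 14 10 11
12>10: swap(4,7), hi=6 ⇒ 6 4 8 9 10 5 14 12 11
10=10: mid=5
5<10: swap(4,5), lo=5 mid=6 ⇒ 6 4 8 9 5 10 14 12 11
14>10: swap(6,6), hi=5 ⇒ 6 4 8 9 5 10 14 12 11
done. lo=5 hi=5; nums=6 4 8 9 5 10 14 12 11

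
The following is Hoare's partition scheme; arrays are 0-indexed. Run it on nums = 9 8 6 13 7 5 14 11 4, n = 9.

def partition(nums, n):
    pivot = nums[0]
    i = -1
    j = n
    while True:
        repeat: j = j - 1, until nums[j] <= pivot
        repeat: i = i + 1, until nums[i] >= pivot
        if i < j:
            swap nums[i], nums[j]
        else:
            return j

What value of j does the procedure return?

4

pivot = nums[0] = 9; i = -1, j = 9
j→8 (nums[8]=4≤9), i→0 (nums[0]=9≥9); i<j, swap → 4 8 6 13 7 5 14 11 9
j→5 (nums[5]=5≤9), i→3 (nums[3]=13≥9); i<j, swap → 4 8 6 5 7 13 14 11 9
j→4, i→5; i≥j, return j=4. nums = 4 8 6 5 7 13 14 11 9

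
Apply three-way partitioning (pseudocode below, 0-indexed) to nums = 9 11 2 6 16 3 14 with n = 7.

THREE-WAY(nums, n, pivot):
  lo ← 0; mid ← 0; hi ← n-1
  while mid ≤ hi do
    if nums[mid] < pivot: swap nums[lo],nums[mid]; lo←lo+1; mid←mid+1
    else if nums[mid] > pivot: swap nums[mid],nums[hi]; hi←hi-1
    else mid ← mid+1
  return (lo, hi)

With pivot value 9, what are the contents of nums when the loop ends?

3 2 6 9 16 14 11

lo=0 mid=0 hi=6
9=9: mid=1
11>9: swap(1,6), hi=5 ⇒ 9 14 2 6 16 3 11
14>9: swap(1,5), hi=4 ⇒ 9 3 2 6 16 14 11
3<9: swap(0,1), lo=1 mid=2 ⇒ 3 9 2 6 16 14 11
2<9: swap(1,2), lo=2 mid=3 ⇒ 3 2 9 6 16 14 11
6<9: swap(2,3), lo=3 mid=4 ⇒ 3 2 6 9 16 14 11
16>9: swap(4,4), hi=3 ⇒ 3 2 6 9 16 14 11
done. lo=3 hi=3; nums=3 2 6 9 16 14 11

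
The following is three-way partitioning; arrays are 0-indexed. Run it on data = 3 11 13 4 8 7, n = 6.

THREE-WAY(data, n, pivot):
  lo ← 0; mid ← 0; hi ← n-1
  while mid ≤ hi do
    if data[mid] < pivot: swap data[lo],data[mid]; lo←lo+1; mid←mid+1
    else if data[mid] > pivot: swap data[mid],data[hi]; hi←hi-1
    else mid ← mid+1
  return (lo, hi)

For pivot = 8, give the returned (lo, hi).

lo=0 mid=0 hi=5
3<8: swap(0,0), lo=1 mid=1 ⇒ 3 11 13 4 8 7
11>8: swap(1,5), hi=4 ⇒ 3 7 13 4 8 11
7<8: swap(1,1), lo=2 mid=2 ⇒ 3 7 13 4 8 11
13>8: swap(2,4), hi=3 ⇒ 3 7 8 4 13 11
8=8: mid=3
4<8: swap(2,3), lo=3 mid=4 ⇒ 3 7 4 8 13 11
done. lo=3 hi=3; data=3 7 4 8 13 11

(3, 3)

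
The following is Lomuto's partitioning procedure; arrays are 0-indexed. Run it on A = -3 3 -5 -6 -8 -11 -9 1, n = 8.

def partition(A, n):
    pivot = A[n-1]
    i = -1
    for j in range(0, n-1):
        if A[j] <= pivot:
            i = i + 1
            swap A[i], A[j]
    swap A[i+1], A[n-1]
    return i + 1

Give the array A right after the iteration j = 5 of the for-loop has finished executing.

-3 -5 -6 -8 -11 3 -9 1

pivot=1, i=-1
j=0: -3≤1, i=0, swap(0,0) ⇒ -3 3 -5 -6 -8 -11 -9 1
j=1: 3>1, skip
j=2: -5≤1, i=1, swap(1,2) ⇒ -3 -5 3 -6 -8 -11 -9 1
j=3: -6≤1, i=2, swap(2,3) ⇒ -3 -5 -6 3 -8 -11 -9 1
j=4: -8≤1, i=3, swap(3,4) ⇒ -3 -5 -6 -8 3 -11 -9 1
j=5: -11≤1, i=4, swap(4,5) ⇒ -3 -5 -6 -8 -11 3 -9 1
(after j=5) A = -3 -5 -6 -8 -11 3 -9 1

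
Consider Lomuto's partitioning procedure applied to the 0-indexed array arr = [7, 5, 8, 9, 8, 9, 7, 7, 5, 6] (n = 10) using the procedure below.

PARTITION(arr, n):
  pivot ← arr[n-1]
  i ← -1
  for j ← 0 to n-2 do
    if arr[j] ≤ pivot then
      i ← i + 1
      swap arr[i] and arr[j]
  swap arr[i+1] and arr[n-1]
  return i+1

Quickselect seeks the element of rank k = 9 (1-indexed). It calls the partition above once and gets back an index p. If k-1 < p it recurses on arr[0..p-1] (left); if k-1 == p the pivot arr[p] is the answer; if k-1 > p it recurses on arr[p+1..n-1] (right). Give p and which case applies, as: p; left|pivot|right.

2; right

pivot = arr[9] = 6; i = -1
j=0: arr[0]=7 > 6 → no swap
j=1: arr[1]=5 ≤ 6 → i=0, swap arr[0],arr[1] → [5, 7, 8, 9, 8, 9, 7, 7, 5, 6]
j=2: arr[2]=8 > 6 → no swap
j=3: arr[3]=9 > 6 → no swap
j=4: arr[4]=8 > 6 → no swap
j=5: arr[5]=9 > 6 → no swap
j=6: arr[6]=7 > 6 → no swap
j=7: arr[7]=7 > 6 → no swap
j=8: arr[8]=5 ≤ 6 → i=1, swap arr[1],arr[8] → [5, 5, 8, 9, 8, 9, 7, 7, 7, 6]
final swap arr[2],arr[9] → [5, 5, 6, 9, 8, 9, 7, 7, 7, 8]; return 2
p = 2; k-1 = 8 > 2 ⇒ right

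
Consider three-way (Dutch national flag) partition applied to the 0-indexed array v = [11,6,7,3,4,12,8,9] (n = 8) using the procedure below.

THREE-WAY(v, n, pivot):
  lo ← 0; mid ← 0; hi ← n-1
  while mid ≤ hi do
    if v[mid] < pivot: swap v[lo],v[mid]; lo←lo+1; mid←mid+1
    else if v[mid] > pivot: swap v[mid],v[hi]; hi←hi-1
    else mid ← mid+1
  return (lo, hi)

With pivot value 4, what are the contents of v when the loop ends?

[3,4,7,6,12,8,9,11]

lo=0 mid=0 hi=7
11>4: swap(0,7), hi=6 ⇒ [9,6,7,3,4,12,8,11]
9>4: swap(0,6), hi=5 ⇒ [8,6,7,3,4,12,9,11]
8>4: swap(0,5), hi=4 ⇒ [12,6,7,3,4,8,9,11]
12>4: swap(0,4), hi=3 ⇒ [4,6,7,3,12,8,9,11]
4=4: mid=1
6>4: swap(1,3), hi=2 ⇒ [4,3,7,6,12,8,9,11]
3<4: swap(0,1), lo=1 mid=2 ⇒ [3,4,7,6,12,8,9,11]
7>4: swap(2,2), hi=1 ⇒ [3,4,7,6,12,8,9,11]
done. lo=1 hi=1; v=[3,4,7,6,12,8,9,11]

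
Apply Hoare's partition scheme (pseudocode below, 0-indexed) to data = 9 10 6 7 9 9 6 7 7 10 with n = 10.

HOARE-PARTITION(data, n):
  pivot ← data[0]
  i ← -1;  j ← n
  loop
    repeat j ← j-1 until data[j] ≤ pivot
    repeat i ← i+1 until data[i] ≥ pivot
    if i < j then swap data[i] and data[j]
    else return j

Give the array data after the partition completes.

pivot = data[0] = 9; i = -1, j = 10
j→8 (data[8]=7≤9), i→0 (data[0]=9≥9); i<j, swap → 7 10 6 7 9 9 6 7 9 10
j→7 (data[7]=7≤9), i→1 (data[1]=10≥9); i<j, swap → 7 7 6 7 9 9 6 10 9 10
j→6 (data[6]=6≤9), i→4 (data[4]=9≥9); i<j, swap → 7 7 6 7 6 9 9 10 9 10
j→5, i→5; i≥j, return j=5. data = 7 7 6 7 6 9 9 10 9 10

7 7 6 7 6 9 9 10 9 10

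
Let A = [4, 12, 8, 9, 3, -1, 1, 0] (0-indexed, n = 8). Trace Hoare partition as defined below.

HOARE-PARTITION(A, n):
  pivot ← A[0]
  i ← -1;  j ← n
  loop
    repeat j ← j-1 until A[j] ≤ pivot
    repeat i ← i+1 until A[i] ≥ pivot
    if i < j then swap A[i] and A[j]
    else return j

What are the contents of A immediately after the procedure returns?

pivot = A[0] = 4; i = -1, j = 8
j→7 (A[7]=0≤4), i→0 (A[0]=4≥4); i<j, swap → [0, 12, 8, 9, 3, -1, 1, 4]
j→6 (A[6]=1≤4), i→1 (A[1]=12≥4); i<j, swap → [0, 1, 8, 9, 3, -1, 12, 4]
j→5 (A[5]=-1≤4), i→2 (A[2]=8≥4); i<j, swap → [0, 1, -1, 9, 3, 8, 12, 4]
j→4 (A[4]=3≤4), i→3 (A[3]=9≥4); i<j, swap → [0, 1, -1, 3, 9, 8, 12, 4]
j→3, i→4; i≥j, return j=3. A = [0, 1, -1, 3, 9, 8, 12, 4]

[0, 1, -1, 3, 9, 8, 12, 4]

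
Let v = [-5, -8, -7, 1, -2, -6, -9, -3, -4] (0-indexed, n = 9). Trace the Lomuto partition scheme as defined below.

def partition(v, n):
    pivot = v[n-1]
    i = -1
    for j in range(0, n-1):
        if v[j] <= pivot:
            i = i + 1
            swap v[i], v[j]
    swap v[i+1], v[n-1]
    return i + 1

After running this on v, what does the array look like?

[-5, -8, -7, -6, -9, -4, -2, -3, 1]

pivot=-4, i=-1
j=0: -5≤-4, i=0, swap(0,0) ⇒ [-5, -8, -7, 1, -2, -6, -9, -3, -4]
j=1: -8≤-4, i=1, swap(1,1) ⇒ [-5, -8, -7, 1, -2, -6, -9, -3, -4]
j=2: -7≤-4, i=2, swap(2,2) ⇒ [-5, -8, -7, 1, -2, -6, -9, -3, -4]
j=3: 1>-4, skip
j=4: -2>-4, skip
j=5: -6≤-4, i=3, swap(3,5) ⇒ [-5, -8, -7, -6, -2, 1, -9, -3, -4]
j=6: -9≤-4, i=4, swap(4,6) ⇒ [-5, -8, -7, -6, -9, 1, -2, -3, -4]
j=7: -3>-4, skip
swap(5,8) ⇒ [-5, -8, -7, -6, -9, -4, -2, -3, 1]; return 5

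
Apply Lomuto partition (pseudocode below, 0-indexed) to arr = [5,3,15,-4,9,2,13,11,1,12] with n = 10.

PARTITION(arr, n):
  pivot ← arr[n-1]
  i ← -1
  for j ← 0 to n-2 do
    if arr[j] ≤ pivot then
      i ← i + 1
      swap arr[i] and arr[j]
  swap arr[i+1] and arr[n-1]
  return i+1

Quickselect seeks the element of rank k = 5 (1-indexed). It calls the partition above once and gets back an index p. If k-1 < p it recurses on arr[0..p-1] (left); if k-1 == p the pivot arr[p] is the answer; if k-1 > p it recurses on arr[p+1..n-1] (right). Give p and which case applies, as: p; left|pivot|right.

7; left

pivot = arr[9] = 12; i = -1
j=0: arr[0]=5 ≤ 12 → i=0, swap arr[0],arr[0] (no change) → [5,3,15,-4,9,2,13,11,1,12]
j=1: arr[1]=3 ≤ 12 → i=1, swap arr[1],arr[1] (no change) → [5,3,15,-4,9,2,13,11,1,12]
j=2: arr[2]=15 > 12 → no swap
j=3: arr[3]=-4 ≤ 12 → i=2, swap arr[2],arr[3] → [5,3,-4,15,9,2,13,11,1,12]
j=4: arr[4]=9 ≤ 12 → i=3, swap arr[3],arr[4] → [5,3,-4,9,15,2,13,11,1,12]
j=5: arr[5]=2 ≤ 12 → i=4, swap arr[4],arr[5] → [5,3,-4,9,2,15,13,11,1,12]
j=6: arr[6]=13 > 12 → no swap
j=7: arr[7]=11 ≤ 12 → i=5, swap arr[5],arr[7] → [5,3,-4,9,2,11,13,15,1,12]
j=8: arr[8]=1 ≤ 12 → i=6, swap arr[6],arr[8] → [5,3,-4,9,2,11,1,15,13,12]
final swap arr[7],arr[9] → [5,3,-4,9,2,11,1,12,13,15]; return 7
p = 7; k-1 = 4 < 7 ⇒ left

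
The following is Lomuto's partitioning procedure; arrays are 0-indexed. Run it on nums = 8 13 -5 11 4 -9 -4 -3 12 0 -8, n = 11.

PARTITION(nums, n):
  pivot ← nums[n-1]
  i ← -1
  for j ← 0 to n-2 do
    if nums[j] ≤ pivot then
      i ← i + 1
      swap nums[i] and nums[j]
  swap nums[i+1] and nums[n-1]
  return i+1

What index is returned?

pivot = nums[10] = -8; i = -1
j=0: nums[0]=8 > -8 → no swap
j=1: nums[1]=13 > -8 → no swap
j=2: nums[2]=-5 > -8 → no swap
j=3: nums[3]=11 > -8 → no swap
j=4: nums[4]=4 > -8 → no swap
j=5: nums[5]=-9 ≤ -8 → i=0, swap nums[0],nums[5] → -9 13 -5 11 4 8 -4 -3 12 0 -8
j=6: nums[6]=-4 > -8 → no swap
j=7: nums[7]=-3 > -8 → no swap
j=8: nums[8]=12 > -8 → no swap
j=9: nums[9]=0 > -8 → no swap
final swap nums[1],nums[10] → -9 -8 -5 11 4 8 -4 -3 12 0 13; return 1

1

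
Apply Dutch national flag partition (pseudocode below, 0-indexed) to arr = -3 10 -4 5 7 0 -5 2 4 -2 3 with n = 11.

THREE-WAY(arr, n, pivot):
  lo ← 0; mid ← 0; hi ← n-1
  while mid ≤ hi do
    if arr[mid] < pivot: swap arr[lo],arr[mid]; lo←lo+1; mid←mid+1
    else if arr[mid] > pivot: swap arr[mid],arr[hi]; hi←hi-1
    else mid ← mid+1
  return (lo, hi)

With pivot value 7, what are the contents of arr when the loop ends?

pivot = 7; lo=0, mid=0, hi=10
arr[mid]=-3<7: swap arr[0],arr[0]; lo=1,mid=1 → -3 10 -4 5 7 0 -5 2 4 -2 3
arr[mid]=10>7: swap arr[1],arr[10]; hi=9 → -3 3 -4 5 7 0 -5 2 4 -2 10
arr[mid]=3<7: swap arr[1],arr[1]; lo=2,mid=2 → -3 3 -4 5 7 0 -5 2 4 -2 10
arr[mid]=-4<7: swap arr[2],arr[2]; lo=3,mid=3 → -3 3 -4 5 7 0 -5 2 4 -2 10
arr[mid]=5<7: swap arr[3],arr[3]; lo=4,mid=4 → -3 3 -4 5 7 0 -5 2 4 -2 10
arr[mid]=7=7: mid=5
arr[mid]=0<7: swap arr[4],arr[5]; lo=5,mid=6 → -3 3 -4 5 0 7 -5 2 4 -2 10
arr[mid]=-5<7: swap arr[5],arr[6]; lo=6,mid=7 → -3 3 -4 5 0 -5 7 2 4 -2 10
arr[mid]=2<7: swap arr[6],arr[7]; lo=7,mid=8 → -3 3 -4 5 0 -5 2 7 4 -2 10
arr[mid]=4<7: swap arr[7],arr[8]; lo=8,mid=9 → -3 3 -4 5 0 -5 2 4 7 -2 10
arr[mid]=-2<7: swap arr[8],arr[9]; lo=9,mid=10 → -3 3 -4 5 0 -5 2 4 -2 7 10
end: lo=9, hi=9; arr = -3 3 -4 5 0 -5 2 4 -2 7 10

-3 3 -4 5 0 -5 2 4 -2 7 10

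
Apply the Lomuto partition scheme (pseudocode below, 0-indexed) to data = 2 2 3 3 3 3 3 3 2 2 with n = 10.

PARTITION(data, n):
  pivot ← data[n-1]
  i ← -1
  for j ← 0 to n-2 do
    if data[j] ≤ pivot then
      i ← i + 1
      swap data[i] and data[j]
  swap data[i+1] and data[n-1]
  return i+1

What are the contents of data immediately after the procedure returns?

2 2 2 2 3 3 3 3 3 3

pivot = data[9] = 2; i = -1
j=0: data[0]=2 ≤ 2 → i=0, swap data[0],data[0] (no change) → 2 2 3 3 3 3 3 3 2 2
j=1: data[1]=2 ≤ 2 → i=1, swap data[1],data[1] (no change) → 2 2 3 3 3 3 3 3 2 2
j=2: data[2]=3 > 2 → no swap
j=3: data[3]=3 > 2 → no swap
j=4: data[4]=3 > 2 → no swap
j=5: data[5]=3 > 2 → no swap
j=6: data[6]=3 > 2 → no swap
j=7: data[7]=3 > 2 → no swap
j=8: data[8]=2 ≤ 2 → i=2, swap data[2],data[8] → 2 2 2 3 3 3 3 3 3 2
final swap data[3],data[9] → 2 2 2 2 3 3 3 3 3 3; return 3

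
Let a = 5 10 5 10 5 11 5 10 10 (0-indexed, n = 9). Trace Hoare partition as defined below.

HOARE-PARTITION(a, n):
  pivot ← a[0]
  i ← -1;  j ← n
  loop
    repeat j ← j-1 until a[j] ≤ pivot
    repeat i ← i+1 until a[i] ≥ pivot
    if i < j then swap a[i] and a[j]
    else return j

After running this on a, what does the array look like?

5 5 5 10 10 11 5 10 10

pivot = a[0] = 5; i = -1, j = 9
j→6 (a[6]=5≤5), i→0 (a[0]=5≥5); i<j, swap → 5 10 5 10 5 11 5 10 10
j→4 (a[4]=5≤5), i→1 (a[1]=10≥5); i<j, swap → 5 5 5 10 10 11 5 10 10
j→2, i→2; i≥j, return j=2. a = 5 5 5 10 10 11 5 10 10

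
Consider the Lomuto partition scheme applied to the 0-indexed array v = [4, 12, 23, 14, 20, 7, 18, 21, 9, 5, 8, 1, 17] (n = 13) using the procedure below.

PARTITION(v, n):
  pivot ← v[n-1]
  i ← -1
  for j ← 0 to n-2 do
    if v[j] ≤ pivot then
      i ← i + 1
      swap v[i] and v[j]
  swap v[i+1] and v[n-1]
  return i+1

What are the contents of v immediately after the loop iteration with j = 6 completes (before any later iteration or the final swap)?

pivot = v[12] = 17; i = -1
j=0: v[0]=4 ≤ 17 → i=0, swap v[0],v[0] (no change) → [4, 12, 23, 14, 20, 7, 18, 21, 9, 5, 8, 1, 17]
j=1: v[1]=12 ≤ 17 → i=1, swap v[1],v[1] (no change) → [4, 12, 23, 14, 20, 7, 18, 21, 9, 5, 8, 1, 17]
j=2: v[2]=23 > 17 → no swap
j=3: v[3]=14 ≤ 17 → i=2, swap v[2],v[3] → [4, 12, 14, 23, 20, 7, 18, 21, 9, 5, 8, 1, 17]
j=4: v[4]=20 > 17 → no swap
j=5: v[5]=7 ≤ 17 → i=3, swap v[3],v[5] → [4, 12, 14, 7, 20, 23, 18, 21, 9, 5, 8, 1, 17]
j=6: v[6]=18 > 17 → no swap
(after j=6) v = [4, 12, 14, 7, 20, 23, 18, 21, 9, 5, 8, 1, 17]

[4, 12, 14, 7, 20, 23, 18, 21, 9, 5, 8, 1, 17]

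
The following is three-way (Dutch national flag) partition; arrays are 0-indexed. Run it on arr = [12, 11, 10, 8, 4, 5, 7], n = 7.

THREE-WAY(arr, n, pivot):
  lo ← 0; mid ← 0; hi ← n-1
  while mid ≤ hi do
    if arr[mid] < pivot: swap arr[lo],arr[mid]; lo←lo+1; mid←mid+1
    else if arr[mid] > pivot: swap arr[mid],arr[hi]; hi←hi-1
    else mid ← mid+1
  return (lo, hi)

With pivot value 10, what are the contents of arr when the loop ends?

lo=0 mid=0 hi=6
12>10: swap(0,6), hi=5 ⇒ [7, 11, 10, 8, 4, 5, 12]
7<10: swap(0,0), lo=1 mid=1 ⇒ [7, 11, 10, 8, 4, 5, 12]
11>10: swap(1,5), hi=4 ⇒ [7, 5, 10, 8, 4, 11, 12]
5<10: swap(1,1), lo=2 mid=2 ⇒ [7, 5, 10, 8, 4, 11, 12]
10=10: mid=3
8<10: swap(2,3), lo=3 mid=4 ⇒ [7, 5, 8, 10, 4, 11, 12]
4<10: swap(3,4), lo=4 mid=5 ⇒ [7, 5, 8, 4, 10, 11, 12]
done. lo=4 hi=4; arr=[7, 5, 8, 4, 10, 11, 12]

[7, 5, 8, 4, 10, 11, 12]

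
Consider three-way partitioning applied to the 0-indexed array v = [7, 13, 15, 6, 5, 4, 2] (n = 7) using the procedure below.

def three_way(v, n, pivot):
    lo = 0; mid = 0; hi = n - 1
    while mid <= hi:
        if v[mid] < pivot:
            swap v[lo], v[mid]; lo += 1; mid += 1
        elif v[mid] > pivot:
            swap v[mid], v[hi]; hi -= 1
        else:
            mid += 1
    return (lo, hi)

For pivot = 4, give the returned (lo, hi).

lo=0 mid=0 hi=6
7>4: swap(0,6), hi=5 ⇒ [2, 13, 15, 6, 5, 4, 7]
2<4: swap(0,0), lo=1 mid=1 ⇒ [2, 13, 15, 6, 5, 4, 7]
13>4: swap(1,5), hi=4 ⇒ [2, 4, 15, 6, 5, 13, 7]
4=4: mid=2
15>4: swap(2,4), hi=3 ⇒ [2, 4, 5, 6, 15, 13, 7]
5>4: swap(2,3), hi=2 ⇒ [2, 4, 6, 5, 15, 13, 7]
6>4: swap(2,2), hi=1 ⇒ [2, 4, 6, 5, 15, 13, 7]
done. lo=1 hi=1; v=[2, 4, 6, 5, 15, 13, 7]

(1, 1)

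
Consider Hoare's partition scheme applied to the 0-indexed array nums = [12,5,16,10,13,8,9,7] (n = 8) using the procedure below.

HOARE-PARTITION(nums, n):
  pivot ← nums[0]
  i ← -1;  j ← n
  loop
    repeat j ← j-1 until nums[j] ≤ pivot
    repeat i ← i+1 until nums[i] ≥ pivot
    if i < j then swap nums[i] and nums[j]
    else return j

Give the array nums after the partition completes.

[7,5,9,10,8,13,16,12]

pivot=12
j stops at 7 (7), i stops at 0 (12); swap ⇒ [7,5,16,10,13,8,9,12]
j stops at 6 (9), i stops at 2 (16); swap ⇒ [7,5,9,10,13,8,16,12]
j stops at 5 (8), i stops at 4 (13); swap ⇒ [7,5,9,10,8,13,16,12]
j stops at 4, i stops at 5; i≥j ⇒ return 4. nums=[7,5,9,10,8,13,16,12]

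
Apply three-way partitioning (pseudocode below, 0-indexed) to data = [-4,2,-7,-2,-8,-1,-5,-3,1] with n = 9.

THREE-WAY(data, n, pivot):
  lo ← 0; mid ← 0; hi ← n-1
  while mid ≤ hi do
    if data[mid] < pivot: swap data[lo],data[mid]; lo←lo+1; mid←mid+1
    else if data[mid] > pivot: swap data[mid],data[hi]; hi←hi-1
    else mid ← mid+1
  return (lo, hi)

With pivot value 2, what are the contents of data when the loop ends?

pivot = 2; lo=0, mid=0, hi=8
data[mid]=-4<2: swap data[0],data[0]; lo=1,mid=1 → [-4,2,-7,-2,-8,-1,-5,-3,1]
data[mid]=2=2: mid=2
data[mid]=-7<2: swap data[1],data[2]; lo=2,mid=3 → [-4,-7,2,-2,-8,-1,-5,-3,1]
data[mid]=-2<2: swap data[2],data[3]; lo=3,mid=4 → [-4,-7,-2,2,-8,-1,-5,-3,1]
data[mid]=-8<2: swap data[3],data[4]; lo=4,mid=5 → [-4,-7,-2,-8,2,-1,-5,-3,1]
data[mid]=-1<2: swap data[4],data[5]; lo=5,mid=6 → [-4,-7,-2,-8,-1,2,-5,-3,1]
data[mid]=-5<2: swap data[5],data[6]; lo=6,mid=7 → [-4,-7,-2,-8,-1,-5,2,-3,1]
data[mid]=-3<2: swap data[6],data[7]; lo=7,mid=8 → [-4,-7,-2,-8,-1,-5,-3,2,1]
data[mid]=1<2: swap data[7],data[8]; lo=8,mid=9 → [-4,-7,-2,-8,-1,-5,-3,1,2]
end: lo=8, hi=8; data = [-4,-7,-2,-8,-1,-5,-3,1,2]

[-4,-7,-2,-8,-1,-5,-3,1,2]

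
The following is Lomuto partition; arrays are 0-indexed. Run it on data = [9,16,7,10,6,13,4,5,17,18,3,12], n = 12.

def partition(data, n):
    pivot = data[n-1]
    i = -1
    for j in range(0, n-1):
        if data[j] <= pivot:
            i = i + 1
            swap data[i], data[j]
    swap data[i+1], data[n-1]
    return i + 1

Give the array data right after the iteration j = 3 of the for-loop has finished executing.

pivot=12, i=-1
j=0: 9≤12, i=0, swap(0,0) ⇒ [9,16,7,10,6,13,4,5,17,18,3,12]
j=1: 16>12, skip
j=2: 7≤12, i=1, swap(1,2) ⇒ [9,7,16,10,6,13,4,5,17,18,3,12]
j=3: 10≤12, i=2, swap(2,3) ⇒ [9,7,10,16,6,13,4,5,17,18,3,12]
(after j=3) data = [9,7,10,16,6,13,4,5,17,18,3,12]

[9,7,10,16,6,13,4,5,17,18,3,12]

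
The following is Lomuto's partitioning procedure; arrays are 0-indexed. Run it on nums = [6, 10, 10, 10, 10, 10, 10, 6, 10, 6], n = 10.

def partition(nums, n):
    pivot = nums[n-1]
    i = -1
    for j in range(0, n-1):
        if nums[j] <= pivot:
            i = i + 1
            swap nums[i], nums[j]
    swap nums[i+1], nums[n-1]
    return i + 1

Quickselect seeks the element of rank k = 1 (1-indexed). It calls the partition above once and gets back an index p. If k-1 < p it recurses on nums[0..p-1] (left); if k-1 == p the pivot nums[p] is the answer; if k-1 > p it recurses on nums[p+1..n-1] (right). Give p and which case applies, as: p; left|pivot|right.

2; left

pivot=6, i=-1
j=0: 6≤6, i=0, swap(0,0) ⇒ [6, 10, 10, 10, 10, 10, 10, 6, 10, 6]
j=1: 10>6, skip
j=2: 10>6, skip
j=3: 10>6, skip
j=4: 10>6, skip
j=5: 10>6, skip
j=6: 10>6, skip
j=7: 6≤6, i=1, swap(1,7) ⇒ [6, 6, 10, 10, 10, 10, 10, 10, 10, 6]
j=8: 10>6, skip
swap(2,9) ⇒ [6, 6, 6, 10, 10, 10, 10, 10, 10, 10]; return 2
p = 2; k-1 = 0 < 2 ⇒ left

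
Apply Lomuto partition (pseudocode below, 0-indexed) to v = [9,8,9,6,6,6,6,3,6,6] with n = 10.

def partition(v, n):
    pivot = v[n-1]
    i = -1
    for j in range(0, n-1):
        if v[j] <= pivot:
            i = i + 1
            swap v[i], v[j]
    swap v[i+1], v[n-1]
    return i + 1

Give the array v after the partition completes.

pivot=6, i=-1
j=0: 9>6, skip
j=1: 8>6, skip
j=2: 9>6, skip
j=3: 6≤6, i=0, swap(0,3) ⇒ [6,8,9,9,6,6,6,3,6,6]
j=4: 6≤6, i=1, swap(1,4) ⇒ [6,6,9,9,8,6,6,3,6,6]
j=5: 6≤6, i=2, swap(2,5) ⇒ [6,6,6,9,8,9,6,3,6,6]
j=6: 6≤6, i=3, swap(3,6) ⇒ [6,6,6,6,8,9,9,3,6,6]
j=7: 3≤6, i=4, swap(4,7) ⇒ [6,6,6,6,3,9,9,8,6,6]
j=8: 6≤6, i=5, swap(5,8) ⇒ [6,6,6,6,3,6,9,8,9,6]
swap(6,9) ⇒ [6,6,6,6,3,6,6,8,9,9]; return 6

[6,6,6,6,3,6,6,8,9,9]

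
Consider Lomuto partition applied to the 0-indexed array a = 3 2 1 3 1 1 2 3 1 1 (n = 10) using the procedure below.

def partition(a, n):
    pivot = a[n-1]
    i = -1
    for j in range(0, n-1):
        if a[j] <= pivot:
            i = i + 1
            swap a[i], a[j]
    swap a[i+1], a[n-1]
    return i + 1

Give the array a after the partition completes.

pivot = a[9] = 1; i = -1
j=0: a[0]=3 > 1 → no swap
j=1: a[1]=2 > 1 → no swap
j=2: a[2]=1 ≤ 1 → i=0, swap a[0],a[2] → 1 2 3 3 1 1 2 3 1 1
j=3: a[3]=3 > 1 → no swap
j=4: a[4]=1 ≤ 1 → i=1, swap a[1],a[4] → 1 1 3 3 2 1 2 3 1 1
j=5: a[5]=1 ≤ 1 → i=2, swap a[2],a[5] → 1 1 1 3 2 3 2 3 1 1
j=6: a[6]=2 > 1 → no swap
j=7: a[7]=3 > 1 → no swap
j=8: a[8]=1 ≤ 1 → i=3, swap a[3],a[8] → 1 1 1 1 2 3 2 3 3 1
final swap a[4],a[9] → 1 1 1 1 1 3 2 3 3 2; return 4

1 1 1 1 1 3 2 3 3 2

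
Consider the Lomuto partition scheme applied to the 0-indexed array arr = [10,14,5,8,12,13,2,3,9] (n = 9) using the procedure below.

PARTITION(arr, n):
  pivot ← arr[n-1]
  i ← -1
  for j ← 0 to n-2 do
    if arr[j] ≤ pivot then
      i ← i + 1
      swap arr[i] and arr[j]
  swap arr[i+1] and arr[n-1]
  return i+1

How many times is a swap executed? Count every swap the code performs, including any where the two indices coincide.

pivot = arr[8] = 9; i = -1
j=0: arr[0]=10 > 9 → no swap
j=1: arr[1]=14 > 9 → no swap
j=2: arr[2]=5 ≤ 9 → i=0, swap arr[0],arr[2] → [5,14,10,8,12,13,2,3,9]
j=3: arr[3]=8 ≤ 9 → i=1, swap arr[1],arr[3] → [5,8,10,14,12,13,2,3,9]
j=4: arr[4]=12 > 9 → no swap
j=5: arr[5]=13 > 9 → no swap
j=6: arr[6]=2 ≤ 9 → i=2, swap arr[2],arr[6] → [5,8,2,14,12,13,10,3,9]
j=7: arr[7]=3 ≤ 9 → i=3, swap arr[3],arr[7] → [5,8,2,3,12,13,10,14,9]
final swap arr[4],arr[8] → [5,8,2,3,9,13,10,14,12]; return 4

5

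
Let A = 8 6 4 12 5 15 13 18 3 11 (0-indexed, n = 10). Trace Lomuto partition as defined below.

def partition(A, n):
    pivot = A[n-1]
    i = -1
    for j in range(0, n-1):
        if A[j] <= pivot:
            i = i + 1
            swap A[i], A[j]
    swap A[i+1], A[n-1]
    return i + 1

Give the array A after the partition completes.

pivot=11, i=-1
j=0: 8≤11, i=0, swap(0,0) ⇒ 8 6 4 12 5 15 13 18 3 11
j=1: 6≤11, i=1, swap(1,1) ⇒ 8 6 4 12 5 15 13 18 3 11
j=2: 4≤11, i=2, swap(2,2) ⇒ 8 6 4 12 5 15 13 18 3 11
j=3: 12>11, skip
j=4: 5≤11, i=3, swap(3,4) ⇒ 8 6 4 5 12 15 13 18 3 11
j=5: 15>11, skip
j=6: 13>11, skip
j=7: 18>11, skip
j=8: 3≤11, i=4, swap(4,8) ⇒ 8 6 4 5 3 15 13 18 12 11
swap(5,9) ⇒ 8 6 4 5 3 11 13 18 12 15; return 5

8 6 4 5 3 11 13 18 12 15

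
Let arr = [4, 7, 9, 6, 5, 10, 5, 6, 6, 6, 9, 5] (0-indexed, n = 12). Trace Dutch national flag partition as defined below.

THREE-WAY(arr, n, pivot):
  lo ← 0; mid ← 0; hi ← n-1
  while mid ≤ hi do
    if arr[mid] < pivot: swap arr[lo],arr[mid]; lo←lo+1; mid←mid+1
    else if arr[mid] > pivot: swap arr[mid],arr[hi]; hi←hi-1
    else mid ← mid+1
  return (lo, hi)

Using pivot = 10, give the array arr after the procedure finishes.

pivot = 10; lo=0, mid=0, hi=11
arr[mid]=4<10: swap arr[0],arr[0]; lo=1,mid=1 → [4, 7, 9, 6, 5, 10, 5, 6, 6, 6, 9, 5]
arr[mid]=7<10: swap arr[1],arr[1]; lo=2,mid=2 → [4, 7, 9, 6, 5, 10, 5, 6, 6, 6, 9, 5]
arr[mid]=9<10: swap arr[2],arr[2]; lo=3,mid=3 → [4, 7, 9, 6, 5, 10, 5, 6, 6, 6, 9, 5]
arr[mid]=6<10: swap arr[3],arr[3]; lo=4,mid=4 → [4, 7, 9, 6, 5, 10, 5, 6, 6, 6, 9, 5]
arr[mid]=5<10: swap arr[4],arr[4]; lo=5,mid=5 → [4, 7, 9, 6, 5, 10, 5, 6, 6, 6, 9, 5]
arr[mid]=10=10: mid=6
arr[mid]=5<10: swap arr[5],arr[6]; lo=6,mid=7 → [4, 7, 9, 6, 5, 5, 10, 6, 6, 6, 9, 5]
arr[mid]=6<10: swap arr[6],arr[7]; lo=7,mid=8 → [4, 7, 9, 6, 5, 5, 6, 10, 6, 6, 9, 5]
arr[mid]=6<10: swap arr[7],arr[8]; lo=8,mid=9 → [4, 7, 9, 6, 5, 5, 6, 6, 10, 6, 9, 5]
arr[mid]=6<10: swap arr[8],arr[9]; lo=9,mid=10 → [4, 7, 9, 6, 5, 5, 6, 6, 6, 10, 9, 5]
arr[mid]=9<10: swap arr[9],arr[10]; lo=10,mid=11 → [4, 7, 9, 6, 5, 5, 6, 6, 6, 9, 10, 5]
arr[mid]=5<10: swap arr[10],arr[11]; lo=11,mid=12 → [4, 7, 9, 6, 5, 5, 6, 6, 6, 9, 5, 10]
end: lo=11, hi=11; arr = [4, 7, 9, 6, 5, 5, 6, 6, 6, 9, 5, 10]

[4, 7, 9, 6, 5, 5, 6, 6, 6, 9, 5, 10]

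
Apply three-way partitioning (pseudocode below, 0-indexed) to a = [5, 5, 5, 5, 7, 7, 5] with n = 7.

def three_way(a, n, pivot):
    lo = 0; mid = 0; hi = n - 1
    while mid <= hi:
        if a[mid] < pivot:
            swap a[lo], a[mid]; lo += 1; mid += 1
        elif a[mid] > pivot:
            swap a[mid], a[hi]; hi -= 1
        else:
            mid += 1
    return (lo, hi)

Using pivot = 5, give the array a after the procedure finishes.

lo=0 mid=0 hi=6
5=5: mid=1
5=5: mid=2
5=5: mid=3
5=5: mid=4
7>5: swap(4,6), hi=5 ⇒ [5, 5, 5, 5, 5, 7, 7]
5=5: mid=5
7>5: swap(5,5), hi=4 ⇒ [5, 5, 5, 5, 5, 7, 7]
done. lo=0 hi=4; a=[5, 5, 5, 5, 5, 7, 7]

[5, 5, 5, 5, 5, 7, 7]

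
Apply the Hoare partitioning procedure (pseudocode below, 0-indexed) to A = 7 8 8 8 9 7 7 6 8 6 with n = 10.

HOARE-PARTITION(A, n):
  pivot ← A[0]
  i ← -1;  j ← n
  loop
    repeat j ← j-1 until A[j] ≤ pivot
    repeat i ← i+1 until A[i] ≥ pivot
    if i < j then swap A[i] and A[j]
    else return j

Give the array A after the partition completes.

6 6 7 7 9 8 8 8 8 7

pivot=7
j stops at 9 (6), i stops at 0 (7); swap ⇒ 6 8 8 8 9 7 7 6 8 7
j stops at 7 (6), i stops at 1 (8); swap ⇒ 6 6 8 8 9 7 7 8 8 7
j stops at 6 (7), i stops at 2 (8); swap ⇒ 6 6 7 8 9 7 8 8 8 7
j stops at 5 (7), i stops at 3 (8); swap ⇒ 6 6 7 7 9 8 8 8 8 7
j stops at 3, i stops at 4; i≥j ⇒ return 3. A=6 6 7 7 9 8 8 8 8 7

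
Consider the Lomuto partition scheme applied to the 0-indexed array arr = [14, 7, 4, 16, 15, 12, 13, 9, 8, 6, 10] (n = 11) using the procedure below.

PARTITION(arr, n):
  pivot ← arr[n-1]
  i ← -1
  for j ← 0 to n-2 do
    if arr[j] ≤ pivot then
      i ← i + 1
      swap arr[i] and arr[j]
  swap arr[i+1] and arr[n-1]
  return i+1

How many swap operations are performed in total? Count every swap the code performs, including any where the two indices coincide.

6

pivot=10, i=-1
j=0: 14>10, skip
j=1: 7≤10, i=0, swap(0,1) ⇒ [7, 14, 4, 16, 15, 12, 13, 9, 8, 6, 10]
j=2: 4≤10, i=1, swap(1,2) ⇒ [7, 4, 14, 16, 15, 12, 13, 9, 8, 6, 10]
j=3: 16>10, skip
j=4: 15>10, skip
j=5: 12>10, skip
j=6: 13>10, skip
j=7: 9≤10, i=2, swap(2,7) ⇒ [7, 4, 9, 16, 15, 12, 13, 14, 8, 6, 10]
j=8: 8≤10, i=3, swap(3,8) ⇒ [7, 4, 9, 8, 15, 12, 13, 14, 16, 6, 10]
j=9: 6≤10, i=4, swap(4,9) ⇒ [7, 4, 9, 8, 6, 12, 13, 14, 16, 15, 10]
swap(5,10) ⇒ [7, 4, 9, 8, 6, 10, 13, 14, 16, 15, 12]; return 5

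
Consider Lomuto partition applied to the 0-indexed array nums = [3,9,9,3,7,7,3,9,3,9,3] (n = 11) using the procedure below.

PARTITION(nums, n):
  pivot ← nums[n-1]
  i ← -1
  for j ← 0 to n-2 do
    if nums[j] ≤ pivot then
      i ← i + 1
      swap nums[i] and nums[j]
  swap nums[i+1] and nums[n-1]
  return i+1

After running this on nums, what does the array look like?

pivot=3, i=-1
j=0: 3≤3, i=0, swap(0,0) ⇒ [3,9,9,3,7,7,3,9,3,9,3]
j=1: 9>3, skip
j=2: 9>3, skip
j=3: 3≤3, i=1, swap(1,3) ⇒ [3,3,9,9,7,7,3,9,3,9,3]
j=4: 7>3, skip
j=5: 7>3, skip
j=6: 3≤3, i=2, swap(2,6) ⇒ [3,3,3,9,7,7,9,9,3,9,3]
j=7: 9>3, skip
j=8: 3≤3, i=3, swap(3,8) ⇒ [3,3,3,3,7,7,9,9,9,9,3]
j=9: 9>3, skip
swap(4,10) ⇒ [3,3,3,3,3,7,9,9,9,9,7]; return 4

[3,3,3,3,3,7,9,9,9,9,7]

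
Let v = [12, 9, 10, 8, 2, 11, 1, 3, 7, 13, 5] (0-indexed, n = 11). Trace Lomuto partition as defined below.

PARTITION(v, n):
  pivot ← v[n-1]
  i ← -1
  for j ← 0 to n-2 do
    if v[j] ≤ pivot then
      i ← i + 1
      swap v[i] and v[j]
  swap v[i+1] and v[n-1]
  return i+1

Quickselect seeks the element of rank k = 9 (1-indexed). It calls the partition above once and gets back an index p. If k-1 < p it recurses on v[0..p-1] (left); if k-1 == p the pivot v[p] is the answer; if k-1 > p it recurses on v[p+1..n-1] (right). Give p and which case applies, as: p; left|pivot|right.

3; right

pivot = v[10] = 5; i = -1
j=0: v[0]=12 > 5 → no swap
j=1: v[1]=9 > 5 → no swap
j=2: v[2]=10 > 5 → no swap
j=3: v[3]=8 > 5 → no swap
j=4: v[4]=2 ≤ 5 → i=0, swap v[0],v[4] → [2, 9, 10, 8, 12, 11, 1, 3, 7, 13, 5]
j=5: v[5]=11 > 5 → no swap
j=6: v[6]=1 ≤ 5 → i=1, swap v[1],v[6] → [2, 1, 10, 8, 12, 11, 9, 3, 7, 13, 5]
j=7: v[7]=3 ≤ 5 → i=2, swap v[2],v[7] → [2, 1, 3, 8, 12, 11, 9, 10, 7, 13, 5]
j=8: v[8]=7 > 5 → no swap
j=9: v[9]=13 > 5 → no swap
final swap v[3],v[10] → [2, 1, 3, 5, 12, 11, 9, 10, 7, 13, 8]; return 3
p = 3; k-1 = 8 > 3 ⇒ right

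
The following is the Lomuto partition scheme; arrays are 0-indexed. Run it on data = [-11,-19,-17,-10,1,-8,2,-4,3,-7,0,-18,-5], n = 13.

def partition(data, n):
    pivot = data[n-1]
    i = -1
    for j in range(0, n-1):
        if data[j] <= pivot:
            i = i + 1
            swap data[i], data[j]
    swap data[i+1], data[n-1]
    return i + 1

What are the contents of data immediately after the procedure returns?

[-11,-19,-17,-10,-8,-7,-18,-5,3,1,0,2,-4]

pivot = data[12] = -5; i = -1
j=0: data[0]=-11 ≤ -5 → i=0, swap data[0],data[0] (no change) → [-11,-19,-17,-10,1,-8,2,-4,3,-7,0,-18,-5]
j=1: data[1]=-19 ≤ -5 → i=1, swap data[1],data[1] (no change) → [-11,-19,-17,-10,1,-8,2,-4,3,-7,0,-18,-5]
j=2: data[2]=-17 ≤ -5 → i=2, swap data[2],data[2] (no change) → [-11,-19,-17,-10,1,-8,2,-4,3,-7,0,-18,-5]
j=3: data[3]=-10 ≤ -5 → i=3, swap data[3],data[3] (no change) → [-11,-19,-17,-10,1,-8,2,-4,3,-7,0,-18,-5]
j=4: data[4]=1 > -5 → no swap
j=5: data[5]=-8 ≤ -5 → i=4, swap data[4],data[5] → [-11,-19,-17,-10,-8,1,2,-4,3,-7,0,-18,-5]
j=6: data[6]=2 > -5 → no swap
j=7: data[7]=-4 > -5 → no swap
j=8: data[8]=3 > -5 → no swap
j=9: data[9]=-7 ≤ -5 → i=5, swap data[5],data[9] → [-11,-19,-17,-10,-8,-7,2,-4,3,1,0,-18,-5]
j=10: data[10]=0 > -5 → no swap
j=11: data[11]=-18 ≤ -5 → i=6, swap data[6],data[11] → [-11,-19,-17,-10,-8,-7,-18,-4,3,1,0,2,-5]
final swap data[7],data[12] → [-11,-19,-17,-10,-8,-7,-18,-5,3,1,0,2,-4]; return 7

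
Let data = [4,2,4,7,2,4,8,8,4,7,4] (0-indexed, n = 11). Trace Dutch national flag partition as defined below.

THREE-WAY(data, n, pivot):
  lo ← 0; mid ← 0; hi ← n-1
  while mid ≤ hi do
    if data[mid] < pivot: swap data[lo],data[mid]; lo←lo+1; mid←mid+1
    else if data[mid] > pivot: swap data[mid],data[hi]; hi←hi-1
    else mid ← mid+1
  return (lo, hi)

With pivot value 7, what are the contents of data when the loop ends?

[4,2,4,2,4,4,4,7,7,8,8]

lo=0 mid=0 hi=10
4<7: swap(0,0), lo=1 mid=1 ⇒ [4,2,4,7,2,4,8,8,4,7,4]
2<7: swap(1,1), lo=2 mid=2 ⇒ [4,2,4,7,2,4,8,8,4,7,4]
4<7: swap(2,2), lo=3 mid=3 ⇒ [4,2,4,7,2,4,8,8,4,7,4]
7=7: mid=4
2<7: swap(3,4), lo=4 mid=5 ⇒ [4,2,4,2,7,4,8,8,4,7,4]
4<7: swap(4,5), lo=5 mid=6 ⇒ [4,2,4,2,4,7,8,8,4,7,4]
8>7: swap(6,10), hi=9 ⇒ [4,2,4,2,4,7,4,8,4,7,8]
4<7: swap(5,6), lo=6 mid=7 ⇒ [4,2,4,2,4,4,7,8,4,7,8]
8>7: swap(7,9), hi=8 ⇒ [4,2,4,2,4,4,7,7,4,8,8]
7=7: mid=8
4<7: swap(6,8), lo=7 mid=9 ⇒ [4,2,4,2,4,4,4,7,7,8,8]
done. lo=7 hi=8; data=[4,2,4,2,4,4,4,7,7,8,8]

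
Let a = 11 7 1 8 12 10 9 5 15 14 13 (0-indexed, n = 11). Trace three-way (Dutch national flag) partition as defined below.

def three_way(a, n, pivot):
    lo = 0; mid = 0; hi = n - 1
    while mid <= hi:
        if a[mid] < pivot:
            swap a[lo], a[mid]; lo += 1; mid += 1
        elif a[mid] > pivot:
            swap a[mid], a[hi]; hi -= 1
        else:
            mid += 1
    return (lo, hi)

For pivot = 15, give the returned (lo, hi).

(10, 10)

pivot = 15; lo=0, mid=0, hi=10
a[mid]=11<15: swap a[0],a[0]; lo=1,mid=1 → 11 7 1 8 12 10 9 5 15 14 13
a[mid]=7<15: swap a[1],a[1]; lo=2,mid=2 → 11 7 1 8 12 10 9 5 15 14 13
a[mid]=1<15: swap a[2],a[2]; lo=3,mid=3 → 11 7 1 8 12 10 9 5 15 14 13
a[mid]=8<15: swap a[3],a[3]; lo=4,mid=4 → 11 7 1 8 12 10 9 5 15 14 13
a[mid]=12<15: swap a[4],a[4]; lo=5,mid=5 → 11 7 1 8 12 10 9 5 15 14 13
a[mid]=10<15: swap a[5],a[5]; lo=6,mid=6 → 11 7 1 8 12 10 9 5 15 14 13
a[mid]=9<15: swap a[6],a[6]; lo=7,mid=7 → 11 7 1 8 12 10 9 5 15 14 13
a[mid]=5<15: swap a[7],a[7]; lo=8,mid=8 → 11 7 1 8 12 10 9 5 15 14 13
a[mid]=15=15: mid=9
a[mid]=14<15: swap a[8],a[9]; lo=9,mid=10 → 11 7 1 8 12 10 9 5 14 15 13
a[mid]=13<15: swap a[9],a[10]; lo=10,mid=11 → 11 7 1 8 12 10 9 5 14 13 15
end: lo=10, hi=10; a = 11 7 1 8 12 10 9 5 14 13 15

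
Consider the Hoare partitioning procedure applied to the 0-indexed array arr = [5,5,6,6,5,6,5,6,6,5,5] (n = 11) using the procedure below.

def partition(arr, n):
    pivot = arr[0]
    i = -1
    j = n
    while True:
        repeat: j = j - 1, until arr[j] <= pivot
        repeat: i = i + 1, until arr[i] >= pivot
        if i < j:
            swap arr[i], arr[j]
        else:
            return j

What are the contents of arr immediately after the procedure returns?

pivot = arr[0] = 5; i = -1, j = 11
j→10 (arr[10]=5≤5), i→0 (arr[0]=5≥5); i<j, swap → [5,5,6,6,5,6,5,6,6,5,5]
j→9 (arr[9]=5≤5), i→1 (arr[1]=5≥5); i<j, swap → [5,5,6,6,5,6,5,6,6,5,5]
j→6 (arr[6]=5≤5), i→2 (arr[2]=6≥5); i<j, swap → [5,5,5,6,5,6,6,6,6,5,5]
j→4 (arr[4]=5≤5), i→3 (arr[3]=6≥5); i<j, swap → [5,5,5,5,6,6,6,6,6,5,5]
j→3, i→4; i≥j, return j=3. arr = [5,5,5,5,6,6,6,6,6,5,5]

[5,5,5,5,6,6,6,6,6,5,5]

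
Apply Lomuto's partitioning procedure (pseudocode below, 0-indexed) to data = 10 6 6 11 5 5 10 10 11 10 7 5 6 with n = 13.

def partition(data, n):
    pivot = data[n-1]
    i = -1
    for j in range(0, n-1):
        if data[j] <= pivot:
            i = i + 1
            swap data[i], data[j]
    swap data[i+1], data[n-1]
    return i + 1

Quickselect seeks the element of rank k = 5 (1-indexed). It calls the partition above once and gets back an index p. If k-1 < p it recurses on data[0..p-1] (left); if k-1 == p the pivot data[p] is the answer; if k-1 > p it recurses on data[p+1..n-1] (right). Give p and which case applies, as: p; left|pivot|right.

5; left

pivot = data[12] = 6; i = -1
j=0: data[0]=10 > 6 → no swap
j=1: data[1]=6 ≤ 6 → i=0, swap data[0],data[1] → 6 10 6 11 5 5 10 10 11 10 7 5 6
j=2: data[2]=6 ≤ 6 → i=1, swap data[1],data[2] → 6 6 10 11 5 5 10 10 11 10 7 5 6
j=3: data[3]=11 > 6 → no swap
j=4: data[4]=5 ≤ 6 → i=2, swap data[2],data[4] → 6 6 5 11 10 5 10 10 11 10 7 5 6
j=5: data[5]=5 ≤ 6 → i=3, swap data[3],data[5] → 6 6 5 5 10 11 10 10 11 10 7 5 6
j=6: data[6]=10 > 6 → no swap
j=7: data[7]=10 > 6 → no swap
j=8: data[8]=11 > 6 → no swap
j=9: data[9]=10 > 6 → no swap
j=10: data[10]=7 > 6 → no swap
j=11: data[11]=5 ≤ 6 → i=4, swap data[4],data[11] → 6 6 5 5 5 11 10 10 11 10 7 10 6
final swap data[5],data[12] → 6 6 5 5 5 6 10 10 11 10 7 10 11; return 5
p = 5; k-1 = 4 < 5 ⇒ left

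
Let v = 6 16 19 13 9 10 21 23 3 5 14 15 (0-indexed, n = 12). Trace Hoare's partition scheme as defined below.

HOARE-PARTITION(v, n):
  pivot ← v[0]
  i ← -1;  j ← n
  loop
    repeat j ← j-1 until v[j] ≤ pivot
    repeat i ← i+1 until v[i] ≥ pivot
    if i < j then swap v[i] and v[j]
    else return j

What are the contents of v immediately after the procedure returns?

5 3 19 13 9 10 21 23 16 6 14 15

pivot=6
j stops at 9 (5), i stops at 0 (6); swap ⇒ 5 16 19 13 9 10 21 23 3 6 14 15
j stops at 8 (3), i stops at 1 (16); swap ⇒ 5 3 19 13 9 10 21 23 16 6 14 15
j stops at 1, i stops at 2; i≥j ⇒ return 1. v=5 3 19 13 9 10 21 23 16 6 14 15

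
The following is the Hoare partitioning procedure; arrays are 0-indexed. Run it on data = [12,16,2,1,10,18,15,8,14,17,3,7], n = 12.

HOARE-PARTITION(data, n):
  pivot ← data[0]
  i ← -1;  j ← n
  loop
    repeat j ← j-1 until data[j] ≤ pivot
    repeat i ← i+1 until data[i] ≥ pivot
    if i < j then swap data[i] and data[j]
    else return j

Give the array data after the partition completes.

pivot=12
j stops at 11 (7), i stops at 0 (12); swap ⇒ [7,16,2,1,10,18,15,8,14,17,3,12]
j stops at 10 (3), i stops at 1 (16); swap ⇒ [7,3,2,1,10,18,15,8,14,17,16,12]
j stops at 7 (8), i stops at 5 (18); swap ⇒ [7,3,2,1,10,8,15,18,14,17,16,12]
j stops at 5, i stops at 6; i≥j ⇒ return 5. data=[7,3,2,1,10,8,15,18,14,17,16,12]

[7,3,2,1,10,8,15,18,14,17,16,12]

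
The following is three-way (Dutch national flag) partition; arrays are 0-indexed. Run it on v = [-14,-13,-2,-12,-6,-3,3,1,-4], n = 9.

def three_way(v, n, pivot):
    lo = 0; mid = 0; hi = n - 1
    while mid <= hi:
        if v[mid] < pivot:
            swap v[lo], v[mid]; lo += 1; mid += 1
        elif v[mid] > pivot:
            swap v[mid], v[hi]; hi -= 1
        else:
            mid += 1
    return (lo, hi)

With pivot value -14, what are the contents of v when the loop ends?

pivot = -14; lo=0, mid=0, hi=8
v[mid]=-14=-14: mid=1
v[mid]=-13>-14: swap v[1],v[8]; hi=7 → [-14,-4,-2,-12,-6,-3,3,1,-13]
v[mid]=-4>-14: swap v[1],v[7]; hi=6 → [-14,1,-2,-12,-6,-3,3,-4,-13]
v[mid]=1>-14: swap v[1],v[6]; hi=5 → [-14,3,-2,-12,-6,-3,1,-4,-13]
v[mid]=3>-14: swap v[1],v[5]; hi=4 → [-14,-3,-2,-12,-6,3,1,-4,-13]
v[mid]=-3>-14: swap v[1],v[4]; hi=3 → [-14,-6,-2,-12,-3,3,1,-4,-13]
v[mid]=-6>-14: swap v[1],v[3]; hi=2 → [-14,-12,-2,-6,-3,3,1,-4,-13]
v[mid]=-12>-14: swap v[1],v[2]; hi=1 → [-14,-2,-12,-6,-3,3,1,-4,-13]
v[mid]=-2>-14: swap v[1],v[1]; hi=0 → [-14,-2,-12,-6,-3,3,1,-4,-13]
end: lo=0, hi=0; v = [-14,-2,-12,-6,-3,3,1,-4,-13]

[-14,-2,-12,-6,-3,3,1,-4,-13]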